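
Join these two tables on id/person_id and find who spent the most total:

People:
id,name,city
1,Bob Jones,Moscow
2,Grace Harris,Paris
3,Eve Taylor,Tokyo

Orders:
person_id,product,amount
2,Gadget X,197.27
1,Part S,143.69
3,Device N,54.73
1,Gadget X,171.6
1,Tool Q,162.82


Join on: people.id = orders.person_id

Joined rows:
  Grace Harris (Paris) bought Gadget X for $197.27
  Bob Jones (Moscow) bought Part S for $143.69
  Eve Taylor (Tokyo) bought Device N for $54.73
  Bob Jones (Moscow) bought Gadget X for $171.6
  Bob Jones (Moscow) bought Tool Q for $162.82

Total per person:
  Bob Jones: $478.11
  Grace Harris: $197.27
  Eve Taylor: $54.73

Top spender: Bob Jones ($478.11)

Bob Jones ($478.11)


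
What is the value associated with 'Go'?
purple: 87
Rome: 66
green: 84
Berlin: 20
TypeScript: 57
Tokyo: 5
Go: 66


Looking up key 'Go'
Value: 66

66


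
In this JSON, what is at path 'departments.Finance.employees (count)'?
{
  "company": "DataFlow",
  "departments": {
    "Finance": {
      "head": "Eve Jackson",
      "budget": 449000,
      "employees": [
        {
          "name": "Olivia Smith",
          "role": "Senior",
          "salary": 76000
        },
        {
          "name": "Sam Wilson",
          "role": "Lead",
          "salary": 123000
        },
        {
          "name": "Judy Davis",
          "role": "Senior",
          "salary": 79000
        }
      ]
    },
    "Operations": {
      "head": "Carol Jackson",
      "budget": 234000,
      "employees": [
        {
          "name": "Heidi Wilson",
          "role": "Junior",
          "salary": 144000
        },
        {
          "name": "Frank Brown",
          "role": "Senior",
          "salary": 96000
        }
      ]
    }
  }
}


Path: departments.Finance.employees (count)

Navigate:
  -> departments
  -> Finance
  -> employees (array, length 3)

3


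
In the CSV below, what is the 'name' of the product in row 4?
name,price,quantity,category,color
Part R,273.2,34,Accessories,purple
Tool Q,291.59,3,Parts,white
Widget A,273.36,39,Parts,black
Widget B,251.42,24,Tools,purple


Query: Row 4 ('Widget B'), column 'name'
Value: Widget B

Widget B


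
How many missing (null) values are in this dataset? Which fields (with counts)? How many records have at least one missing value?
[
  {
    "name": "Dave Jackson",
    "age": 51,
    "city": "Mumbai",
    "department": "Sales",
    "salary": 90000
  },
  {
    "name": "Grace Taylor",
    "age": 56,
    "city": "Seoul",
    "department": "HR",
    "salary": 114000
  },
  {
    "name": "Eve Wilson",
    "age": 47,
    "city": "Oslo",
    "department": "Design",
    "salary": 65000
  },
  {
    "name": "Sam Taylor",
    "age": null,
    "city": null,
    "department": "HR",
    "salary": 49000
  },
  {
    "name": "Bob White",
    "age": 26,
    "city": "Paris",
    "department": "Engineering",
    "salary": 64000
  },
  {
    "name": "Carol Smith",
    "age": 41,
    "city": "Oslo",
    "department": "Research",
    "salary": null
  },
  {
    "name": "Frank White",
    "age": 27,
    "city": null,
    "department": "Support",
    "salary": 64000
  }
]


Checking for missing (null) values in 7 records:

  Dave Jackson: complete
  Grace Taylor: complete
  Eve Wilson: complete
  Sam Taylor: age, city
  Bob White: complete
  Carol Smith: salary
  Frank White: city

Per field:
  name: 0 missing
  age: 1 missing
  city: 2 missing
  department: 0 missing
  salary: 1 missing

Total missing values: 4
Records with any missing: 3

4 missing values (age: 1, city: 2, salary: 1); 3 incomplete records


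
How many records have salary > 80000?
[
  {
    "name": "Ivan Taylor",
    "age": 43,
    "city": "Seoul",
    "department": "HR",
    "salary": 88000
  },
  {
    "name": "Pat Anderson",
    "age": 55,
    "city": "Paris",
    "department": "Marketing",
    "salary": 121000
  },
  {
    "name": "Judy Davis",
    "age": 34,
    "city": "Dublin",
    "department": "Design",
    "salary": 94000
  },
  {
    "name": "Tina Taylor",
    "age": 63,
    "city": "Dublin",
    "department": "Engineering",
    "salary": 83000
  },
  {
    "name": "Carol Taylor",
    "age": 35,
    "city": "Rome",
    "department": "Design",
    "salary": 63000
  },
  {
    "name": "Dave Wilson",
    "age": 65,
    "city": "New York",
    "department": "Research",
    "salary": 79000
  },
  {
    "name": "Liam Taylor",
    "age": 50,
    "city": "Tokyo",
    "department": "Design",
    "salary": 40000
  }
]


Data: 7 records
Condition: salary > 80000

Checking each record:
  Ivan Taylor: 88000 MATCH
  Pat Anderson: 121000 MATCH
  Judy Davis: 94000 MATCH
  Tina Taylor: 83000 MATCH
  Carol Taylor: 63000
  Dave Wilson: 79000
  Liam Taylor: 40000

Count: 4

4


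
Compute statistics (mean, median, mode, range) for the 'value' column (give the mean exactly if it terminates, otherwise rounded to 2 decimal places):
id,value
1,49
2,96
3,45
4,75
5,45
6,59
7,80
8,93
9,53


Data: [49, 96, 45, 75, 45, 59, 80, 93, 53]
Count: 9
Sum: 595
Mean: 595/9 ≈ 66.11 (rounded to 2 decimal places)
Sorted: [45, 45, 49, 53, 59, 75, 80, 93, 96]
Median: 59.0
Mode: 45 (2 times)
Range: 96 - 45 = 51
Min: 45, Max: 96

mean≈66.11, median=59.0, mode=45, range=51


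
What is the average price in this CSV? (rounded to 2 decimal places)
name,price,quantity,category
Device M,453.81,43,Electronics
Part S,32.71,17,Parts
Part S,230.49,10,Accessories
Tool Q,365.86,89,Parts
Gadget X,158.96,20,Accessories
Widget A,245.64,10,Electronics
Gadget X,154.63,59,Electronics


Computing average price:
Values: [453.81, 32.71, 230.49, 365.86, 158.96, 245.64, 154.63]
Sum = 1642.10
Count = 7
Average = 1642.10/7 ≈ 234.59 (rounded to 2 decimal places)

234.59


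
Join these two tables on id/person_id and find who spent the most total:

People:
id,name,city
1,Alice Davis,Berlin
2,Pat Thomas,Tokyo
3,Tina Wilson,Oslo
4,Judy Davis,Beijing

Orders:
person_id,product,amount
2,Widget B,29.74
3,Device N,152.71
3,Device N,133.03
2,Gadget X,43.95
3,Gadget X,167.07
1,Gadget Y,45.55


Join on: people.id = orders.person_id

Joined rows:
  Pat Thomas (Tokyo) bought Widget B for $29.74
  Tina Wilson (Oslo) bought Device N for $152.71
  Tina Wilson (Oslo) bought Device N for $133.03
  Pat Thomas (Tokyo) bought Gadget X for $43.95
  Tina Wilson (Oslo) bought Gadget X for $167.07
  Alice Davis (Berlin) bought Gadget Y for $45.55

Total per person:
  Tina Wilson: $452.81
  Pat Thomas: $73.69
  Alice Davis: $45.55

Top spender: Tina Wilson ($452.81)

Tina Wilson ($452.81)


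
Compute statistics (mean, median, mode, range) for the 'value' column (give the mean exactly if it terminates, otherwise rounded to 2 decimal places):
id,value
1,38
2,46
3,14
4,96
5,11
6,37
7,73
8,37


Data: [38, 46, 14, 96, 11, 37, 73, 37]
Count: 8
Sum: 352
Mean: 352/8 = 44
Sorted: [11, 14, 37, 37, 38, 46, 73, 96]
Median: 37.5
Mode: 37 (2 times)
Range: 96 - 11 = 85
Min: 11, Max: 96

mean=44, median=37.5, mode=37, range=85


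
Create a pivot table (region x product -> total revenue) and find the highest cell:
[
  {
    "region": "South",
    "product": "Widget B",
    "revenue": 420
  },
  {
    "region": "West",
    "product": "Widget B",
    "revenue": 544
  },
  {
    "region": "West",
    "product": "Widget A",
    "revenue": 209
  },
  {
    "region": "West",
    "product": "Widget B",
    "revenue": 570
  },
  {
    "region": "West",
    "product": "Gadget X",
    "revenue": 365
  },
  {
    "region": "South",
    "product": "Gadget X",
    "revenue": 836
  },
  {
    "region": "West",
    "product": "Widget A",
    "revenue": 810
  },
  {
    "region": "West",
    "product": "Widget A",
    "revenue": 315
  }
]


Pivot: region (rows) x product (columns) -> total revenue

     Gadget X      Widget A      Widget B    
South          836             0           420  
West           365          1334          1114  

Highest: West / Widget A = $1334

West / Widget A = $1334


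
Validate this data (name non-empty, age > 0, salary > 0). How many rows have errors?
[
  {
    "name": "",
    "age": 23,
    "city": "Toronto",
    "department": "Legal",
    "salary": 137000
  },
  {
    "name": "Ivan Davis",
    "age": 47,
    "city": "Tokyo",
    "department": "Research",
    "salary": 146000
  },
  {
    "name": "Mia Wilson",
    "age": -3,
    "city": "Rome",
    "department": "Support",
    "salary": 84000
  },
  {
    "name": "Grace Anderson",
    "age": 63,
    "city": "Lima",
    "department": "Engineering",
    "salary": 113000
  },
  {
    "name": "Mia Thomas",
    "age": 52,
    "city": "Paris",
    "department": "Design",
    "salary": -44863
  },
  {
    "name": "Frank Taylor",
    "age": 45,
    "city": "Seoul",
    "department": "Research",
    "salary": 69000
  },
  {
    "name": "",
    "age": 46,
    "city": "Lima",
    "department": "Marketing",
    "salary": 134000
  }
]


Validating 7 records:
Rules: name non-empty, age > 0, salary > 0

  Row 1 (???): empty name
  Row 2 (Ivan Davis): OK
  Row 3 (Mia Wilson): negative age: -3
  Row 4 (Grace Anderson): OK
  Row 5 (Mia Thomas): negative salary: -44863
  Row 6 (Frank Taylor): OK
  Row 7 (???): empty name

Total errors: 4

4 errors


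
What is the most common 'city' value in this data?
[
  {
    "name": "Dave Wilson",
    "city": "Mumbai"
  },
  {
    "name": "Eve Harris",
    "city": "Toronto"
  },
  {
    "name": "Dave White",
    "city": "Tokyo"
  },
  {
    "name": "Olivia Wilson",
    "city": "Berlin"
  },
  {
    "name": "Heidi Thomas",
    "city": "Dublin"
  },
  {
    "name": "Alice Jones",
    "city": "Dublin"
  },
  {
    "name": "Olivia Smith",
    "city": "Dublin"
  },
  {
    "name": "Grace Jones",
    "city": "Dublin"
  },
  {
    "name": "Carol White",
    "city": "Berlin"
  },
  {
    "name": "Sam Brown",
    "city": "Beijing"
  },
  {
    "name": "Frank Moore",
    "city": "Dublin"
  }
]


Counting 'city' values across 11 records:

  Dublin: 5 #####
  Berlin: 2 ##
  Mumbai: 1 #
  Toronto: 1 #
  Tokyo: 1 #
  Beijing: 1 #

Most common: Dublin (5 times)

Dublin (5 times)


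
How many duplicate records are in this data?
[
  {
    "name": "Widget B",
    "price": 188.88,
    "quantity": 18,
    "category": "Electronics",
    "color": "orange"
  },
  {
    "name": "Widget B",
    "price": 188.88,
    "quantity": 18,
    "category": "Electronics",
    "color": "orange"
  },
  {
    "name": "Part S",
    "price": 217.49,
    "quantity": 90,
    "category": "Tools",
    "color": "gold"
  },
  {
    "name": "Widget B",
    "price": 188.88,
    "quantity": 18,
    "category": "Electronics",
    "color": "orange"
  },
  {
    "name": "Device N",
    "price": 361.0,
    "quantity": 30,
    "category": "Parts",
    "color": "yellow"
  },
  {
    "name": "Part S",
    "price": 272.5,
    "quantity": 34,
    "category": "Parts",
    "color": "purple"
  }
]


Checking 6 records for duplicates:

  Row 1: Widget B ($188.88, qty 18)
  Row 2: Widget B ($188.88, qty 18) <-- DUPLICATE
  Row 3: Part S ($217.49, qty 90)
  Row 4: Widget B ($188.88, qty 18) <-- DUPLICATE
  Row 5: Device N ($361.0, qty 30)
  Row 6: Part S ($272.5, qty 34)

Duplicates found: 2
Unique records: 4

2 duplicates, 4 unique


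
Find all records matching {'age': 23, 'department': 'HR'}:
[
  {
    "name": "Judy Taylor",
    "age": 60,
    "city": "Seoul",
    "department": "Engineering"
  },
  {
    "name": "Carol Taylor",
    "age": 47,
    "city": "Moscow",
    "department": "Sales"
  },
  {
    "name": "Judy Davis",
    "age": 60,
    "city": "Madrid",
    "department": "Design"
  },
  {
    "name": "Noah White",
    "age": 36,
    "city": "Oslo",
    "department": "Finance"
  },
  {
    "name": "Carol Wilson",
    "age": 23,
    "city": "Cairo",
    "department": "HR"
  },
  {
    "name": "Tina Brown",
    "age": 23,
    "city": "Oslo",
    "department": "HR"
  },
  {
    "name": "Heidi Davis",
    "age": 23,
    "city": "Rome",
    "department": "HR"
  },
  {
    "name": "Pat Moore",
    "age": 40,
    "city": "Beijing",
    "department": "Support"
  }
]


Search criteria: {'age': 23, 'department': 'HR'}

Checking 8 records:
  Judy Taylor: {age: 60, department: Engineering}
  Carol Taylor: {age: 47, department: Sales}
  Judy Davis: {age: 60, department: Design}
  Noah White: {age: 36, department: Finance}
  Carol Wilson: {age: 23, department: HR} <-- MATCH
  Tina Brown: {age: 23, department: HR} <-- MATCH
  Heidi Davis: {age: 23, department: HR} <-- MATCH
  Pat Moore: {age: 40, department: Support}

Matches: ["Carol Wilson", "Tina Brown", "Heidi Davis"]

["Carol Wilson", "Tina Brown", "Heidi Davis"]


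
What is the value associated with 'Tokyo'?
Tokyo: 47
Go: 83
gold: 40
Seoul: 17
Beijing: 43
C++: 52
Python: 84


Looking up key 'Tokyo'
Value: 47

47


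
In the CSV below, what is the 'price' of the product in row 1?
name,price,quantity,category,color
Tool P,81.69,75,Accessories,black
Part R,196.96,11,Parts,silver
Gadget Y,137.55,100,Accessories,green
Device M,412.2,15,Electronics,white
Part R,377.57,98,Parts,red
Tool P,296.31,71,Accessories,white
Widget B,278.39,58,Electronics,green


Query: Row 1 ('Tool P'), column 'price'
Value: 81.69

81.69


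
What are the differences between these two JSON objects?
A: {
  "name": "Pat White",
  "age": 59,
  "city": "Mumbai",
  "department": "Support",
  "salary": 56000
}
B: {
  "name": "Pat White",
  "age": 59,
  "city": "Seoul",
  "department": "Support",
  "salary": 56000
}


Comparing each field (in key order):
  name: same
  age: same
  city: DIFFERENT
  department: same
  salary: same
Differences:
  city: Mumbai -> Seoul

1 field(s) changed

1 change: city


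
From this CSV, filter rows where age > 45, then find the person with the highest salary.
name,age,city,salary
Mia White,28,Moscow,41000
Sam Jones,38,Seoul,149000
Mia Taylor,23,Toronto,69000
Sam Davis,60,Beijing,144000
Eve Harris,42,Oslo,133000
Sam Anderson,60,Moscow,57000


Filter: age > 45
Sort by: salary (descending)

Filtered records (2):
  Sam Davis, age 60, salary $144000
  Sam Anderson, age 60, salary $57000

Highest salary: Sam Davis ($144000)

Sam Davis


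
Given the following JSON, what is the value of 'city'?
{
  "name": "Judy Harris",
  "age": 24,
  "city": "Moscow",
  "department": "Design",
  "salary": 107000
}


Looking up field 'city'
Value: Moscow

Moscow


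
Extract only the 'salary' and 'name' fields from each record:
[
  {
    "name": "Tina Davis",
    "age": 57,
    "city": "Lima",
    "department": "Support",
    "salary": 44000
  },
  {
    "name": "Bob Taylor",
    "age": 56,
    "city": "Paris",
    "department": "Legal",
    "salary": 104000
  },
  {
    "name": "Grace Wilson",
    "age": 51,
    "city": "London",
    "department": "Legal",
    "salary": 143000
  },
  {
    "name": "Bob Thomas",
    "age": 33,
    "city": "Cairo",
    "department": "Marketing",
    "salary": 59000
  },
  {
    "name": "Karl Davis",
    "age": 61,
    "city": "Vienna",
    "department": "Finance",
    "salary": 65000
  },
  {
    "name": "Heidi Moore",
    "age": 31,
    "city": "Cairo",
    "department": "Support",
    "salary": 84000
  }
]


Original: 6 records with fields: name, age, city, department, salary
Keep: ['salary', 'name']
Drop: ['age', 'city', 'department']
Result: 6 records, 2 fields each

[
  {
    "salary": 44000,
    "name": "Tina Davis"
  },
  {
    "salary": 104000,
    "name": "Bob Taylor"
  },
  {
    "salary": 143000,
    "name": "Grace Wilson"
  },
  {
    "salary": 59000,
    "name": "Bob Thomas"
  },
  {
    "salary": 65000,
    "name": "Karl Davis"
  },
  {
    "salary": 84000,
    "name": "Heidi Moore"
  }
]


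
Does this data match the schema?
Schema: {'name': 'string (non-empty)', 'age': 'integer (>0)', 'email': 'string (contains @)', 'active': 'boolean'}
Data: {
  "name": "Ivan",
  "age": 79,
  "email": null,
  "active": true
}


Validating each field against schema:
  name: OK (non-empty string)
  age: OK (positive integer)
  email: FAIL (null is not a string)
  active: OK (boolean)

Result: INVALID (1 error: email)

INVALID (1 error: email)


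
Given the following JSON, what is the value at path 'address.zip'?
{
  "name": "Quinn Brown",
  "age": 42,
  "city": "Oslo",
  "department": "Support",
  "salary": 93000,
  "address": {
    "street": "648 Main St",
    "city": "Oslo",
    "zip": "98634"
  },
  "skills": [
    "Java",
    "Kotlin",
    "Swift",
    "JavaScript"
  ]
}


Query: address.zip
Path: address -> zip
Value: 98634

98634


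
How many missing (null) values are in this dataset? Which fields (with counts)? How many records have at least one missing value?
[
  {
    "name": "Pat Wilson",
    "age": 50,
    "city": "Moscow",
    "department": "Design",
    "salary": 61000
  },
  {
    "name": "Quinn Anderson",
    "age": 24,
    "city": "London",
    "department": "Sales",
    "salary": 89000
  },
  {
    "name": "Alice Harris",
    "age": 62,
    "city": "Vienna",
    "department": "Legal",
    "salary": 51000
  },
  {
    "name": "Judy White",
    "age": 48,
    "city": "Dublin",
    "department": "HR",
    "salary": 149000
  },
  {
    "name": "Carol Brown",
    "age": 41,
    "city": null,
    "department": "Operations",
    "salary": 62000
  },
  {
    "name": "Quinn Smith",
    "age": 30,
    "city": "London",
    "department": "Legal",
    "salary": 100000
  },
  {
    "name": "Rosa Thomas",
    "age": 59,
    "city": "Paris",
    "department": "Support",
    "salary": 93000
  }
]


Checking for missing (null) values in 7 records:

  Pat Wilson: complete
  Quinn Anderson: complete
  Alice Harris: complete
  Judy White: complete
  Carol Brown: city
  Quinn Smith: complete
  Rosa Thomas: complete

Per field:
  name: 0 missing
  age: 0 missing
  city: 1 missing
  department: 0 missing
  salary: 0 missing

Total missing values: 1
Records with any missing: 1

1 missing values (city: 1); 1 incomplete records


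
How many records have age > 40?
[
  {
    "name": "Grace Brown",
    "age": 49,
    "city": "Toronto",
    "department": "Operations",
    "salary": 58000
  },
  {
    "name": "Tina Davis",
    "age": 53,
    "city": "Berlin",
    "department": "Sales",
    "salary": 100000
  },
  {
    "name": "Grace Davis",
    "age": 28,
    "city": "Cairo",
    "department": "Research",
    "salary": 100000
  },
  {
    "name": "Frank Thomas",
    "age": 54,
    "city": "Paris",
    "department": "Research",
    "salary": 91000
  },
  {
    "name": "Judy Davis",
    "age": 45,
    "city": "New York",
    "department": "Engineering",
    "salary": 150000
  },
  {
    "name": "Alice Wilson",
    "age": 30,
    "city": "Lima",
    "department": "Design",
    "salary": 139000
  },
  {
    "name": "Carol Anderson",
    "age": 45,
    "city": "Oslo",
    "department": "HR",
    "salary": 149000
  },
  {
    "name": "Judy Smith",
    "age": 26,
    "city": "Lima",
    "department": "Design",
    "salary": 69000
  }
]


Data: 8 records
Condition: age > 40

Checking each record:
  Grace Brown: 49 MATCH
  Tina Davis: 53 MATCH
  Grace Davis: 28
  Frank Thomas: 54 MATCH
  Judy Davis: 45 MATCH
  Alice Wilson: 30
  Carol Anderson: 45 MATCH
  Judy Smith: 26

Count: 5

5


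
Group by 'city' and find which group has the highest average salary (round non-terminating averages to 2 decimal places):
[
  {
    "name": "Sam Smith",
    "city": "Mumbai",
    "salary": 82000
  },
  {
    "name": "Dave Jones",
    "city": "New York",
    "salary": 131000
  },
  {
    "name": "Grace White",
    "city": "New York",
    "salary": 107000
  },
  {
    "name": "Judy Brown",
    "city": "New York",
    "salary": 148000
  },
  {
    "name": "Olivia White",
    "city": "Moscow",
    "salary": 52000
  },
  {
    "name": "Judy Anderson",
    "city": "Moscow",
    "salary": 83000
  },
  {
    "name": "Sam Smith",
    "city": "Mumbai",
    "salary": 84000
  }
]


Group by: city

Groups:
  Moscow: 2 people, avg salary = 135000/2 = $67500
  Mumbai: 2 people, avg salary = 166000/2 = $83000
  New York: 3 people, avg salary = 386000/3 ≈ $128666.67

Highest average salary: New York (≈$128666.67)

New York (≈$128666.67)


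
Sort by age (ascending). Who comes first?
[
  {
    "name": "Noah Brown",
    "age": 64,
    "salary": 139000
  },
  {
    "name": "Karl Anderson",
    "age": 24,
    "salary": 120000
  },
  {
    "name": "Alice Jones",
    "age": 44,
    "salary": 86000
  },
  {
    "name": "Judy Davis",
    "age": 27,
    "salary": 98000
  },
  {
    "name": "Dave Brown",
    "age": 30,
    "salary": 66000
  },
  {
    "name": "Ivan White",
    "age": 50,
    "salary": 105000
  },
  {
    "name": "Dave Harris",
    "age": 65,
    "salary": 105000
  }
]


Sort by: age (ascending)

Sorted order:
  1. Karl Anderson (age = 24)
  2. Judy Davis (age = 27)
  3. Dave Brown (age = 30)
  4. Alice Jones (age = 44)
  5. Ivan White (age = 50)
  6. Noah Brown (age = 64)
  7. Dave Harris (age = 65)

First: Karl Anderson

Karl Anderson


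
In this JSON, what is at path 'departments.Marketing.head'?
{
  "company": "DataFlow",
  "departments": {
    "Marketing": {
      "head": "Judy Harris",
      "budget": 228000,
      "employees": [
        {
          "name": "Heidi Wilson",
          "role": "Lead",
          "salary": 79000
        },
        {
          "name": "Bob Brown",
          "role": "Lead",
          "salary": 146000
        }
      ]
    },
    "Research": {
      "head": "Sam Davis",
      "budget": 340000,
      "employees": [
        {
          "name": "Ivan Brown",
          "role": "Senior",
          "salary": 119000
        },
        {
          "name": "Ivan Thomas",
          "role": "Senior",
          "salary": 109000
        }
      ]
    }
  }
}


Path: departments.Marketing.head

Navigate:
  -> departments
  -> Marketing
  -> head = 'Judy Harris'

Judy Harris


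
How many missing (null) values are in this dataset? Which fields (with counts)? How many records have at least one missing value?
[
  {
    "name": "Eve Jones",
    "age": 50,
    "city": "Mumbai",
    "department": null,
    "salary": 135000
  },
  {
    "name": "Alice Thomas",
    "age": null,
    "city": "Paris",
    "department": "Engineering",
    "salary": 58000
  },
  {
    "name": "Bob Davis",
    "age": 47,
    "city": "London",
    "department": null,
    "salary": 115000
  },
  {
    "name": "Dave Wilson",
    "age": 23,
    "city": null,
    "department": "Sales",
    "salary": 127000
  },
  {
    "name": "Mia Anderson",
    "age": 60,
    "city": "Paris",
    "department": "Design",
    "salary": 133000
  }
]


Checking for missing (null) values in 5 records:

  Eve Jones: department
  Alice Thomas: age
  Bob Davis: department
  Dave Wilson: city
  Mia Anderson: complete

Per field:
  name: 0 missing
  age: 1 missing
  city: 1 missing
  department: 2 missing
  salary: 0 missing

Total missing values: 4
Records with any missing: 4

4 missing values (age: 1, city: 1, department: 2); 4 incomplete records


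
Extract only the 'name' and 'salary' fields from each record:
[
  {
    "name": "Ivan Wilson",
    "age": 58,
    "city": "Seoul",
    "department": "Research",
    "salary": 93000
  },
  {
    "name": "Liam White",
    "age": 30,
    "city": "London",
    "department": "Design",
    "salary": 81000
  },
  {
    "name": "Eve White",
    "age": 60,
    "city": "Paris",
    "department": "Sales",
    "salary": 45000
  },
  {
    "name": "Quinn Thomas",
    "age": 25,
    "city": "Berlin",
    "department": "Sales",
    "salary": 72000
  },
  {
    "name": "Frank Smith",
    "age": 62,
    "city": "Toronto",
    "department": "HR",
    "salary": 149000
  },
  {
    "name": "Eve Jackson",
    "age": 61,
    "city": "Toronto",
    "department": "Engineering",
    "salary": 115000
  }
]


Original: 6 records with fields: name, age, city, department, salary
Keep: ['name', 'salary']
Drop: ['age', 'city', 'department']
Result: 6 records, 2 fields each

[
  {
    "name": "Ivan Wilson",
    "salary": 93000
  },
  {
    "name": "Liam White",
    "salary": 81000
  },
  {
    "name": "Eve White",
    "salary": 45000
  },
  {
    "name": "Quinn Thomas",
    "salary": 72000
  },
  {
    "name": "Frank Smith",
    "salary": 149000
  },
  {
    "name": "Eve Jackson",
    "salary": 115000
  }
]


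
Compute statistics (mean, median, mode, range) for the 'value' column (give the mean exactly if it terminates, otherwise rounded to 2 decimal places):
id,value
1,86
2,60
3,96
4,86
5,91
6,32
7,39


Data: [86, 60, 96, 86, 91, 32, 39]
Count: 7
Sum: 490
Mean: 490/7 = 70
Sorted: [32, 39, 60, 86, 86, 91, 96]
Median: 86.0
Mode: 86 (2 times)
Range: 96 - 32 = 64
Min: 32, Max: 96

mean=70, median=86.0, mode=86, range=64


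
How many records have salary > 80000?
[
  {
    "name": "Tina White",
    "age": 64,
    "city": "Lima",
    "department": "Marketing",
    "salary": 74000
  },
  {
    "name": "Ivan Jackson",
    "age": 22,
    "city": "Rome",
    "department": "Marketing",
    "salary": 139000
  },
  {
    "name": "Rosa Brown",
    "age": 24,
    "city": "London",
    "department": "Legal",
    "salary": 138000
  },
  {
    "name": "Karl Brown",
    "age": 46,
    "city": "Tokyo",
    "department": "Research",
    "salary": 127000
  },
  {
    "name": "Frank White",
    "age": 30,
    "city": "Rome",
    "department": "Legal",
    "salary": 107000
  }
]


Data: 5 records
Condition: salary > 80000

Checking each record:
  Tina White: 74000
  Ivan Jackson: 139000 MATCH
  Rosa Brown: 138000 MATCH
  Karl Brown: 127000 MATCH
  Frank White: 107000 MATCH

Count: 4

4


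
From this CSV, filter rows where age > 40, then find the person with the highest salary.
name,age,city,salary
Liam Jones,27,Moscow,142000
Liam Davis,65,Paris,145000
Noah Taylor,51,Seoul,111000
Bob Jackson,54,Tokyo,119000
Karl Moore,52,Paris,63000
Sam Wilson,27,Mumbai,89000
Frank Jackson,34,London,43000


Filter: age > 40
Sort by: salary (descending)

Filtered records (4):
  Liam Davis, age 65, salary $145000
  Bob Jackson, age 54, salary $119000
  Noah Taylor, age 51, salary $111000
  Karl Moore, age 52, salary $63000

Highest salary: Liam Davis ($145000)

Liam Davis


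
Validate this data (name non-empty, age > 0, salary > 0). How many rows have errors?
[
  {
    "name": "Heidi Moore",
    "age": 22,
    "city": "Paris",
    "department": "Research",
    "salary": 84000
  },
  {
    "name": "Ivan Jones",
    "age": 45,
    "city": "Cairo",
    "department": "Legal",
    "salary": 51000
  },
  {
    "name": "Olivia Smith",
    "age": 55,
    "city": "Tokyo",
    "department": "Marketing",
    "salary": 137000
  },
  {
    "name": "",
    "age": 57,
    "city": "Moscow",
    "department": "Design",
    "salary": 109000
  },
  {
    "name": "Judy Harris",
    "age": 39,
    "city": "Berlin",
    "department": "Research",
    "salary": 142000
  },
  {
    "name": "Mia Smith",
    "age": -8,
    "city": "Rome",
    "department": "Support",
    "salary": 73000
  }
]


Validating 6 records:
Rules: name non-empty, age > 0, salary > 0

  Row 1 (Heidi Moore): OK
  Row 2 (Ivan Jones): OK
  Row 3 (Olivia Smith): OK
  Row 4 (???): empty name
  Row 5 (Judy Harris): OK
  Row 6 (Mia Smith): negative age: -8

Total errors: 2

2 errors


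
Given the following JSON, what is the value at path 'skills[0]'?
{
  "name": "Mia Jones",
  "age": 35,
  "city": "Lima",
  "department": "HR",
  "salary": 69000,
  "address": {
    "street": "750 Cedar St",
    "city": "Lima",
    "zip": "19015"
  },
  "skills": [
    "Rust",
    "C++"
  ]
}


Query: skills[0]
Path: skills -> first element
Value: Rust

Rust


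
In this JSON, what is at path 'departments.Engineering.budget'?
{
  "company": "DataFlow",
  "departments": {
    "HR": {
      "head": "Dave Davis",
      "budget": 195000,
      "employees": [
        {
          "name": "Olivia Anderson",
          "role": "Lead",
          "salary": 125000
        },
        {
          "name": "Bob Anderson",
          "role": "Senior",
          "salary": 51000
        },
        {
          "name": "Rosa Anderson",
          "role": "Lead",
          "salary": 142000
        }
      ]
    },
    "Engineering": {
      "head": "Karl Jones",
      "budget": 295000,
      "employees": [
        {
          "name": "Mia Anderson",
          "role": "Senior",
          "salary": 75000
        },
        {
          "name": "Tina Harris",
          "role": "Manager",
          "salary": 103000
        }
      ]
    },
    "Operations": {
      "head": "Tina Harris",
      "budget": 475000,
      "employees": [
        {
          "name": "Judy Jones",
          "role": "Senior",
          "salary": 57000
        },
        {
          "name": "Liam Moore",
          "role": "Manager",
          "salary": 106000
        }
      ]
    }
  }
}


Path: departments.Engineering.budget

Navigate:
  -> departments
  -> Engineering
  -> budget = 295000

295000


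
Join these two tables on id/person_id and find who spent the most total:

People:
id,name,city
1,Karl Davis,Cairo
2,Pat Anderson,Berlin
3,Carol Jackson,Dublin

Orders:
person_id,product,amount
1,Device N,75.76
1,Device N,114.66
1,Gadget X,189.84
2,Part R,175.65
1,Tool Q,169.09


Join on: people.id = orders.person_id

Joined rows:
  Karl Davis (Cairo) bought Device N for $75.76
  Karl Davis (Cairo) bought Device N for $114.66
  Karl Davis (Cairo) bought Gadget X for $189.84
  Pat Anderson (Berlin) bought Part R for $175.65
  Karl Davis (Cairo) bought Tool Q for $169.09

Total per person:
  Karl Davis: $549.35
  Pat Anderson: $175.65

Top spender: Karl Davis ($549.35)

Karl Davis ($549.35)


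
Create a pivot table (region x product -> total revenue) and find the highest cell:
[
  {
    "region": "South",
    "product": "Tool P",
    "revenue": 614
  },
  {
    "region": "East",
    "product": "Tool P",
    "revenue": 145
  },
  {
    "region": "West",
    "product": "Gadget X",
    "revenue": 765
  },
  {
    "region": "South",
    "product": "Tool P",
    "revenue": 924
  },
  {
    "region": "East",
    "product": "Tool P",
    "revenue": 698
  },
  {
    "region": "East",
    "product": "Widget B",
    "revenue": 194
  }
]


Pivot: region (rows) x product (columns) -> total revenue

     Gadget X      Tool P        Widget B    
East             0           843           194  
South            0          1538             0  
West           765             0             0  

Highest: South / Tool P = $1538

South / Tool P = $1538


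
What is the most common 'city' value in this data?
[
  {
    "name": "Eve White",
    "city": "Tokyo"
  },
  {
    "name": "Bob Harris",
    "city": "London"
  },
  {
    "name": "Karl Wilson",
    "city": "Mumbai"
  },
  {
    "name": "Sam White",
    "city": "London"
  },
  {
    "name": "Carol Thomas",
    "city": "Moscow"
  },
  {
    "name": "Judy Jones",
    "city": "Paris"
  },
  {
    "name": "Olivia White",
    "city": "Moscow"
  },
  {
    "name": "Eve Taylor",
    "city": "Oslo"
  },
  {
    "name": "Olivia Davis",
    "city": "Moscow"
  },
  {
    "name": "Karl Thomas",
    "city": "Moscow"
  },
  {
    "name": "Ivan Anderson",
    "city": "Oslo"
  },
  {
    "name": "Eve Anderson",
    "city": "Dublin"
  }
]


Counting 'city' values across 12 records:

  Moscow: 4 ####
  London: 2 ##
  Oslo: 2 ##
  Tokyo: 1 #
  Mumbai: 1 #
  Paris: 1 #
  Dublin: 1 #

Most common: Moscow (4 times)

Moscow (4 times)


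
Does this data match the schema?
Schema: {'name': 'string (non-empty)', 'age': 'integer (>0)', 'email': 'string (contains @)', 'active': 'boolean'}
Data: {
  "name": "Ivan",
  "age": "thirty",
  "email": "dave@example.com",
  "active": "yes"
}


Validating each field against schema:
  name: OK (non-empty string)
  age: FAIL ("thirty" is not an integer)
  email: OK (string with @)
  active: FAIL ("yes" is not a boolean)

Result: INVALID (2 errors: age, active)

INVALID (2 errors: age, active)


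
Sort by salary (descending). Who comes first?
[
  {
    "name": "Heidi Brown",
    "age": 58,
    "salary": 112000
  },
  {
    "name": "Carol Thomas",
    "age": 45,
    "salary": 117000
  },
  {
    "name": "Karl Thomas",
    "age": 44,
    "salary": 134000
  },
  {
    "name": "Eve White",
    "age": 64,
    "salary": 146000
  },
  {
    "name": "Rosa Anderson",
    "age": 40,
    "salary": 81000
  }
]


Sort by: salary (descending)

Sorted order:
  1. Eve White (salary = 146000)
  2. Karl Thomas (salary = 134000)
  3. Carol Thomas (salary = 117000)
  4. Heidi Brown (salary = 112000)
  5. Rosa Anderson (salary = 81000)

First: Eve White

Eve White


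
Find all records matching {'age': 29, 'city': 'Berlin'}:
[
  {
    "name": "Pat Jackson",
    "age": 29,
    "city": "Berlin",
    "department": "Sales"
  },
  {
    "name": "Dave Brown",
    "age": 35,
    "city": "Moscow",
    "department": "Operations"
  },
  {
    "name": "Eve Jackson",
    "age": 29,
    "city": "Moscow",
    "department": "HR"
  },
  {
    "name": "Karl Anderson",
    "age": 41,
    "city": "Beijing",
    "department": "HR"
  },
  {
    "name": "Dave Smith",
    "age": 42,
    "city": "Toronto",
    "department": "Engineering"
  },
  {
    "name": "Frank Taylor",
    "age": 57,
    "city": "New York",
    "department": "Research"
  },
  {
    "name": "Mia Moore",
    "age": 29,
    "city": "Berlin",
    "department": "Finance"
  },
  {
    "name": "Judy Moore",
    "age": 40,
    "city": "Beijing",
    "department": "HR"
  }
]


Search criteria: {'age': 29, 'city': 'Berlin'}

Checking 8 records:
  Pat Jackson: {age: 29, city: Berlin} <-- MATCH
  Dave Brown: {age: 35, city: Moscow}
  Eve Jackson: {age: 29, city: Moscow}
  Karl Anderson: {age: 41, city: Beijing}
  Dave Smith: {age: 42, city: Toronto}
  Frank Taylor: {age: 57, city: New York}
  Mia Moore: {age: 29, city: Berlin} <-- MATCH
  Judy Moore: {age: 40, city: Beijing}

Matches: ["Pat Jackson", "Mia Moore"]

["Pat Jackson", "Mia Moore"]


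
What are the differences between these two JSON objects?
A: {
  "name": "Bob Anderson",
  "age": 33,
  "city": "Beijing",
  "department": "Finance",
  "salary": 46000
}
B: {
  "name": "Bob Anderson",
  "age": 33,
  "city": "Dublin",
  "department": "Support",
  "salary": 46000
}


Comparing each field (in key order):
  name: same
  age: same
  city: DIFFERENT
  department: DIFFERENT
  salary: same
Differences:
  city: Beijing -> Dublin
  department: Finance -> Support

2 field(s) changed

2 changes: city, department


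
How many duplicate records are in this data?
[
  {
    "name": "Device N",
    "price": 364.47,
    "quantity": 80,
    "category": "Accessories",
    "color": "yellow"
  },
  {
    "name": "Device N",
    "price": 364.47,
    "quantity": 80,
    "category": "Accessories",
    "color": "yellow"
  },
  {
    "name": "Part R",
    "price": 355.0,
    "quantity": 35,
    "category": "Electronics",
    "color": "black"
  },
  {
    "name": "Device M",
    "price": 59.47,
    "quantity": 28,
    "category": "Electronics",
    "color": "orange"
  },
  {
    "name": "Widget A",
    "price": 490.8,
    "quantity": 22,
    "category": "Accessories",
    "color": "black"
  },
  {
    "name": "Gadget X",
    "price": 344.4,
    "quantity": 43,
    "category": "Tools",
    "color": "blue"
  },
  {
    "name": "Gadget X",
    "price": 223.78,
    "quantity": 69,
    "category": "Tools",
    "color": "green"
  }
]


Checking 7 records for duplicates:

  Row 1: Device N ($364.47, qty 80)
  Row 2: Device N ($364.47, qty 80) <-- DUPLICATE
  Row 3: Part R ($355.0, qty 35)
  Row 4: Device M ($59.47, qty 28)
  Row 5: Widget A ($490.8, qty 22)
  Row 6: Gadget X ($344.4, qty 43)
  Row 7: Gadget X ($223.78, qty 69)

Duplicates found: 1
Unique records: 6

1 duplicates, 6 unique


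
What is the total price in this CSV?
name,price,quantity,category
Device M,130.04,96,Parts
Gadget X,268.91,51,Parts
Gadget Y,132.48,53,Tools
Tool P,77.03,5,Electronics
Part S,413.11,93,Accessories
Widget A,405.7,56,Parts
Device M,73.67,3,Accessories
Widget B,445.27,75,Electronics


Computing total price:
Values: [130.04, 268.91, 132.48, 77.03, 413.11, 405.7, 73.67, 445.27]
Sum = 1946.21

1946.21


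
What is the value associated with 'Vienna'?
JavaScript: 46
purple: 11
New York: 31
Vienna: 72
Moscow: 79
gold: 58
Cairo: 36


Looking up key 'Vienna'
Value: 72

72


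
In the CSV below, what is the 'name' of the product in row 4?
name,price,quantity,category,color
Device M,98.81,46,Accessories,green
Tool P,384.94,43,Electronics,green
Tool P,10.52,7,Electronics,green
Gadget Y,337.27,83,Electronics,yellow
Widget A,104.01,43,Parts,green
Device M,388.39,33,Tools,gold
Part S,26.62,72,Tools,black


Query: Row 4 ('Gadget Y'), column 'name'
Value: Gadget Y

Gadget Y


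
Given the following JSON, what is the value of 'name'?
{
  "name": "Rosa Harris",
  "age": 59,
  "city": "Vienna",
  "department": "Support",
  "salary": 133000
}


Looking up field 'name'
Value: Rosa Harris

Rosa Harris


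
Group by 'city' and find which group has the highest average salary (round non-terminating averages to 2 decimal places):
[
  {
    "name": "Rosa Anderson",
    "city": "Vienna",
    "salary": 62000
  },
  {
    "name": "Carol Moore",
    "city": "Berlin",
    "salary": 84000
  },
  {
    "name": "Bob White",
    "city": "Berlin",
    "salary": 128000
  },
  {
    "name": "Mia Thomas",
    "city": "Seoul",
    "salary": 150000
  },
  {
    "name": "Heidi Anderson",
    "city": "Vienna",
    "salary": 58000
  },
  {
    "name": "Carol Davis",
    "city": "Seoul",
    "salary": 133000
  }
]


Group by: city

Groups:
  Berlin: 2 people, avg salary = 212000/2 = $106000
  Seoul: 2 people, avg salary = 283000/2 = $141500
  Vienna: 2 people, avg salary = 120000/2 = $60000

Highest average salary: Seoul ($141500)

Seoul ($141500)


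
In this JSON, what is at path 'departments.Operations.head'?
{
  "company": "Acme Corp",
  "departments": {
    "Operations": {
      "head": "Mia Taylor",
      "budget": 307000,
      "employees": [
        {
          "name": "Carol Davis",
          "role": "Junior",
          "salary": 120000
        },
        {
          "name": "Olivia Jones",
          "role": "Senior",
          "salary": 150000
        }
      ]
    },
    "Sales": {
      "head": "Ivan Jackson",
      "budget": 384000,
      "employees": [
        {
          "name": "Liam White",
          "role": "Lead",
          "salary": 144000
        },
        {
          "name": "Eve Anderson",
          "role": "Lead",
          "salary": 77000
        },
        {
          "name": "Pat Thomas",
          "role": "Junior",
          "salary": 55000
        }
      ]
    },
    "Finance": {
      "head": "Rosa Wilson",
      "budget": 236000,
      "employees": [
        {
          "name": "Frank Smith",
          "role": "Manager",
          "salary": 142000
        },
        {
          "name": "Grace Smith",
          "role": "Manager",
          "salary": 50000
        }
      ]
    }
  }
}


Path: departments.Operations.head

Navigate:
  -> departments
  -> Operations
  -> head = 'Mia Taylor'

Mia Taylor


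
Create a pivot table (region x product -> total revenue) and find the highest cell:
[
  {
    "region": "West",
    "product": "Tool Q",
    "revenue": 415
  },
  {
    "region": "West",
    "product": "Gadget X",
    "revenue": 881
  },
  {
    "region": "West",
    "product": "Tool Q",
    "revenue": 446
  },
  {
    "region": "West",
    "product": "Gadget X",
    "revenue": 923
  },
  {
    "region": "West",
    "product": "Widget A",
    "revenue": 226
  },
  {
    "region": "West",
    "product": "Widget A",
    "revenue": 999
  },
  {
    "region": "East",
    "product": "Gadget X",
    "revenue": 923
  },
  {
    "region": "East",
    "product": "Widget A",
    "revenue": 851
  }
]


Pivot: region (rows) x product (columns) -> total revenue

     Gadget X      Tool Q        Widget A    
East           923             0           851  
West          1804           861          1225  

Highest: West / Gadget X = $1804

West / Gadget X = $1804


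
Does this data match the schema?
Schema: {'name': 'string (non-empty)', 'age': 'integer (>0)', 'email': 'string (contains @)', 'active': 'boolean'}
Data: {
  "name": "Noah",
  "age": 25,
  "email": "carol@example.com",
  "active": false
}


Validating each field against schema:
  name: OK (non-empty string)
  age: OK (positive integer)
  email: OK (string with @)
  active: OK (boolean)

Result: VALID

VALID
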